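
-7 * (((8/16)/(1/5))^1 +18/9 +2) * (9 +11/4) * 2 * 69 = -295113/4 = -73778.25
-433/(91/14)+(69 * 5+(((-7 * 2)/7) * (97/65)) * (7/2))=17416/65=267.94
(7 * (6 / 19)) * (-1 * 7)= -294 / 19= -15.47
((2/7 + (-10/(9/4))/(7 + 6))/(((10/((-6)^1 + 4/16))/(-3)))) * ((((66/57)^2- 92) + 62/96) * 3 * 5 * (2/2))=63469949/485184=130.82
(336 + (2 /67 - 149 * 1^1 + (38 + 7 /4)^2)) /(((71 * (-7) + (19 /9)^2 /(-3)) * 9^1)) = -51146721 /129853504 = -0.39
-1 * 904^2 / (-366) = 408608 / 183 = 2232.83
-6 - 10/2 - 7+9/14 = -243/14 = -17.36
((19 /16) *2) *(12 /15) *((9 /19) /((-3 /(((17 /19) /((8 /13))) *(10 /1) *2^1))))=-663 /76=-8.72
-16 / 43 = -0.37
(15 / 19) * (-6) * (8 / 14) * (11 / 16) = -495 / 266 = -1.86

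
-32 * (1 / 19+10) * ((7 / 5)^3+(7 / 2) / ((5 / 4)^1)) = -4235616 / 2375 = -1783.42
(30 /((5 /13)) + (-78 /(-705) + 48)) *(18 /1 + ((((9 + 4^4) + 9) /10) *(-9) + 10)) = -32392148 /1175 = -27567.79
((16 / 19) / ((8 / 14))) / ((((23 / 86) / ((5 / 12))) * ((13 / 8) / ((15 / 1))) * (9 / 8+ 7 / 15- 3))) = -14448000 / 960089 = -15.05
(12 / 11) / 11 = 12 / 121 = 0.10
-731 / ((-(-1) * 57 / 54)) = -13158 / 19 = -692.53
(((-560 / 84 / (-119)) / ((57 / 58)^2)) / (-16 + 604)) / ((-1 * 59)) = -16820 / 10059751989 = -0.00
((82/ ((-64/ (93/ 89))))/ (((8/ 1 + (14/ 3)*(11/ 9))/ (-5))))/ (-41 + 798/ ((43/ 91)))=4426893/ 14932832960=0.00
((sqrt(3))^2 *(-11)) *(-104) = 3432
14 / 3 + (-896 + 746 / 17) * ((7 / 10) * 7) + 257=-997996 / 255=-3913.71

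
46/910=23/455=0.05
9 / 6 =1.50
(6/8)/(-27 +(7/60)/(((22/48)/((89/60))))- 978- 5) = -2475/3331754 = -0.00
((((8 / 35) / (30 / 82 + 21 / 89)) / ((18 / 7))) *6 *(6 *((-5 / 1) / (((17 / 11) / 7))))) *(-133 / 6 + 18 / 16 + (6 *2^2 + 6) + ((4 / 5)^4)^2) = -24039274113547 / 21874218750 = -1098.98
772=772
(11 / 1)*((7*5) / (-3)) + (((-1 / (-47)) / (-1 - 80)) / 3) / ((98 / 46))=-128.33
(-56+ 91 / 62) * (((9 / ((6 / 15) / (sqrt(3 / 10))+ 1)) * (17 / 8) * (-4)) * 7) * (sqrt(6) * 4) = -6207516 * sqrt(5) / 31+ 7759395 * sqrt(6) / 31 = 165359.06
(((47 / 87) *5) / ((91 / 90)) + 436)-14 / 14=1155015 / 2639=437.67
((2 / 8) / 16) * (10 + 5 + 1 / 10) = 151 / 640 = 0.24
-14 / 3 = -4.67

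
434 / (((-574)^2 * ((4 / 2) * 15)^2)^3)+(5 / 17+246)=7797830807807404009632000527 / 31660645744620460512000000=246.29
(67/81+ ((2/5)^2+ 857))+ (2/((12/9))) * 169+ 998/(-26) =56498849/52650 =1073.10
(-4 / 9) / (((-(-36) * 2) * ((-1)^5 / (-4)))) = -2 / 81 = -0.02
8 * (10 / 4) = 20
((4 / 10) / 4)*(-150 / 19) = -15 / 19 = -0.79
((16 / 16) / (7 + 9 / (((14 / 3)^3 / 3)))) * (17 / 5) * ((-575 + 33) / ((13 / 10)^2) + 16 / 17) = -2520901824 / 16846765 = -149.64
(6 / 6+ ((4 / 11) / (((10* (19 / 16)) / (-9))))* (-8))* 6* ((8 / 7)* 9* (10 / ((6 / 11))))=482256 / 133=3625.98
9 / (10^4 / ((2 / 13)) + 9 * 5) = 9 / 65045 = 0.00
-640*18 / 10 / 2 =-576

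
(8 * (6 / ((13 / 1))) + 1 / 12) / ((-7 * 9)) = -589 / 9828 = -0.06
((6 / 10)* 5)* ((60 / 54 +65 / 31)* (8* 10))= 769.89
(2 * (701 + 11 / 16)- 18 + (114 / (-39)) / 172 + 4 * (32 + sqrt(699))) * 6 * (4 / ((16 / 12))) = 72 * sqrt(699) + 60909633 / 2236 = 29144.02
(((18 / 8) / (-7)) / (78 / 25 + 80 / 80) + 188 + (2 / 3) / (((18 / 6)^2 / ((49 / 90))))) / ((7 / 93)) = 20417567851 / 8176140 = 2497.21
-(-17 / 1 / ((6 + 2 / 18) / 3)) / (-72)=-51 / 440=-0.12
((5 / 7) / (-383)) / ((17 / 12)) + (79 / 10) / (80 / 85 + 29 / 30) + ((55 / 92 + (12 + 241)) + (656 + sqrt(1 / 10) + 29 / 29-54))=861.05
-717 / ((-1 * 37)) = 717 / 37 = 19.38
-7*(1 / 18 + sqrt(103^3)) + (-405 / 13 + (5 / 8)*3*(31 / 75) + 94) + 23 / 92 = 297097 / 4680 -721*sqrt(103) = -7253.87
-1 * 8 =-8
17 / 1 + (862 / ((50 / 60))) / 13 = 6277 / 65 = 96.57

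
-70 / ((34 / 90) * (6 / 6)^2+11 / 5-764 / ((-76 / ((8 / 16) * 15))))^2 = -0.01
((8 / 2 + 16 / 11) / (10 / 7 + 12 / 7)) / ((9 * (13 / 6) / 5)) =700 / 1573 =0.45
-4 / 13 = -0.31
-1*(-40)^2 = -1600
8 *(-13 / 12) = -8.67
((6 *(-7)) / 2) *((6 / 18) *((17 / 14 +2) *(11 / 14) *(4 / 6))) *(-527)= 86955 / 14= 6211.07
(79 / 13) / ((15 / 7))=553 / 195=2.84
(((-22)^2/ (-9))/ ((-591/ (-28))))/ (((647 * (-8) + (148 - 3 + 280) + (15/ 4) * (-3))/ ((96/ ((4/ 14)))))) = 6071296/ 33773877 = 0.18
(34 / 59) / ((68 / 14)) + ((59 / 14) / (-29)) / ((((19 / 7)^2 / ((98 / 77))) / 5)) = -0.01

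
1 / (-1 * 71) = -1 / 71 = -0.01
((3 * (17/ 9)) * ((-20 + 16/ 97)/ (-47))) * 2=4.78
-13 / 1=-13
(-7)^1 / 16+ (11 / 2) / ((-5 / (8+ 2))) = -183 / 16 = -11.44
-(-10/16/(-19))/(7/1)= -5/1064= -0.00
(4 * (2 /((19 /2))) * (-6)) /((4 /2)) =-48 /19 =-2.53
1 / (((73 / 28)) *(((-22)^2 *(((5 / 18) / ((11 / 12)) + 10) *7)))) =0.00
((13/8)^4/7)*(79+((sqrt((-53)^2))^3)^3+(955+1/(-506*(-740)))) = 35288928532709370216148841/10735943680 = 3286988976893493.75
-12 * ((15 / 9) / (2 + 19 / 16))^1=-320 / 51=-6.27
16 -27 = -11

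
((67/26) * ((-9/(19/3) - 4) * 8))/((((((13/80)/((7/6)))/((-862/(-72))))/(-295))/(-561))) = -45942111492200/28899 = -1589747447.74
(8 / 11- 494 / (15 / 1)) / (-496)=2657 / 40920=0.06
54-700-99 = -745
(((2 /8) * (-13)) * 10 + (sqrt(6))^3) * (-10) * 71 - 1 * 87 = 22988 - 4260 * sqrt(6) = 12553.17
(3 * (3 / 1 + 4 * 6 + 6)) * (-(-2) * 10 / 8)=495 / 2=247.50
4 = 4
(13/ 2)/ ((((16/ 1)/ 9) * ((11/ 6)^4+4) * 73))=729/ 222650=0.00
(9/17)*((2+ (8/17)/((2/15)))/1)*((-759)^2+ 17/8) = 1949465295/1156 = 1686388.66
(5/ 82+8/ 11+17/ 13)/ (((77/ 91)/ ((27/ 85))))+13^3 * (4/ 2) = 3706431359/ 843370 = 4394.79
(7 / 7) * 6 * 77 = 462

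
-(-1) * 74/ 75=74/ 75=0.99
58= 58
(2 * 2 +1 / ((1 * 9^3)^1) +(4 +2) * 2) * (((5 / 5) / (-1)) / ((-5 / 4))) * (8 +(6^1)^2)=410608 / 729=563.25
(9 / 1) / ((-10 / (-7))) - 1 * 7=-7 / 10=-0.70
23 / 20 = 1.15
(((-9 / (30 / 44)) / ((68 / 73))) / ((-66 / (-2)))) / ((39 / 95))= -1.05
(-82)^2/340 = 1681/85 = 19.78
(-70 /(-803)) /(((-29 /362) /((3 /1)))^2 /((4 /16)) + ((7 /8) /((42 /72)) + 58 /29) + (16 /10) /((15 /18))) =1031971500 /64196741587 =0.02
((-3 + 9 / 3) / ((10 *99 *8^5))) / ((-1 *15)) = 0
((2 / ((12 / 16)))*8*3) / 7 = 64 / 7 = 9.14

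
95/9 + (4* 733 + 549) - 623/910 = 4084319/1170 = 3490.87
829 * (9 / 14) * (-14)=-7461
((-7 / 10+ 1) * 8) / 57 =4 / 95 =0.04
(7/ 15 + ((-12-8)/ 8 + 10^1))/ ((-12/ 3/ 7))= -1673/ 120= -13.94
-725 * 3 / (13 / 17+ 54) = -36975 / 931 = -39.72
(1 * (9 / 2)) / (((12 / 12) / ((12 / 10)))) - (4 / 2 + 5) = -8 / 5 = -1.60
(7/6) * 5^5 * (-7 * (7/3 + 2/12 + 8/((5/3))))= -2235625/12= -186302.08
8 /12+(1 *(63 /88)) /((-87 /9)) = 4537 /7656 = 0.59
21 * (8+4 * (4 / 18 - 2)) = 56 / 3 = 18.67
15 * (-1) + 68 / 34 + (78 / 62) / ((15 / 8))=-1911 / 155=-12.33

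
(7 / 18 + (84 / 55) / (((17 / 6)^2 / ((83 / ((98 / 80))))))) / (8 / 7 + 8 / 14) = 5319035 / 686664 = 7.75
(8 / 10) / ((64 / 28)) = 7 / 20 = 0.35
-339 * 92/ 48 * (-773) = 2009027/ 4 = 502256.75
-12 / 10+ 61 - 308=-1241 / 5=-248.20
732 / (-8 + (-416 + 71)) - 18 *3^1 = -19794 / 353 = -56.07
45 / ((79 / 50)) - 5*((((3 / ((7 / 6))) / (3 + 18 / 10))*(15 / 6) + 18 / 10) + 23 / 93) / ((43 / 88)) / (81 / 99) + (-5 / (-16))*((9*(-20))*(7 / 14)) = -6687150439 / 159224184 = -42.00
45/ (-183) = -15/ 61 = -0.25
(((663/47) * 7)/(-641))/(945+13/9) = -41769/256621786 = -0.00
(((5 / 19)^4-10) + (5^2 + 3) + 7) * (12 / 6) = 6517300 / 130321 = 50.01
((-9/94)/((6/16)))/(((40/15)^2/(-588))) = 3969/188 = 21.11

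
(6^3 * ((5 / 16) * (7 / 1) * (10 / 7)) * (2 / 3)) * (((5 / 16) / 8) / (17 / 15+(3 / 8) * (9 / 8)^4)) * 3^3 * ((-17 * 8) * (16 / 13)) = -507617280000 / 11079913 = -45814.19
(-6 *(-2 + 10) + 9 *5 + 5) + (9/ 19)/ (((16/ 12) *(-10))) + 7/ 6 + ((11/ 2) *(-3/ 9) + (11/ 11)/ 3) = 3719/ 2280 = 1.63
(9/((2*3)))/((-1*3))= -1/2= -0.50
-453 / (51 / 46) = -6946 / 17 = -408.59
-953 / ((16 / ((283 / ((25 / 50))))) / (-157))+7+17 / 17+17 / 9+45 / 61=23246212579 / 4392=5292853.50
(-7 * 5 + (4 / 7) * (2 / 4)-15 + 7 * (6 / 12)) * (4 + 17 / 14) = -47231 / 196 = -240.97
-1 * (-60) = 60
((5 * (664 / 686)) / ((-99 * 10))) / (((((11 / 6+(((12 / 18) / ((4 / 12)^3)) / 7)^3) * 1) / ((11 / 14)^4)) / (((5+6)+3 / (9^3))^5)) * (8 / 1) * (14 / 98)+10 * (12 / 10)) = -1376001996758408327 / 3377802135712589744283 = -0.00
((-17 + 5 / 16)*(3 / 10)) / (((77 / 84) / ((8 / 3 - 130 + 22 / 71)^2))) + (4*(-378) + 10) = -24847842674 / 277255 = -89620.90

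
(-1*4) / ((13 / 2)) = -8 / 13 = -0.62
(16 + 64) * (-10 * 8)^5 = -262144000000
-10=-10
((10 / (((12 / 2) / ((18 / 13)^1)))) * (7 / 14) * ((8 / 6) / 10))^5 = 32 / 371293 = 0.00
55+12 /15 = 279 /5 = 55.80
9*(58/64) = 8.16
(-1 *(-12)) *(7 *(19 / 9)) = 532 / 3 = 177.33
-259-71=-330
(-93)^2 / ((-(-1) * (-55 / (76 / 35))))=-657324 / 1925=-341.47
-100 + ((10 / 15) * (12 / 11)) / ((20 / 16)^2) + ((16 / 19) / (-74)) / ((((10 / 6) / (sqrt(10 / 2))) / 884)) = -113.03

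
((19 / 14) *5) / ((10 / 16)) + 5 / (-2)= 117 / 14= 8.36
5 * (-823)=-4115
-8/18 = -4/9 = -0.44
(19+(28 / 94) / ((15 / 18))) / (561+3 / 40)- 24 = -25279312 / 1054821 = -23.97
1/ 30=0.03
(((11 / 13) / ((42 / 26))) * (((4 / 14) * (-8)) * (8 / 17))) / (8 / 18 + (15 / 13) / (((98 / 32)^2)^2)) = -146825952 / 119238391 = -1.23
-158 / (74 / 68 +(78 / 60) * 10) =-11.22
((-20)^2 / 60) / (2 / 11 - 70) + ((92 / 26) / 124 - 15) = -3497461 / 232128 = -15.07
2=2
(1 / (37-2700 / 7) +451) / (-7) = -1100884 / 17087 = -64.43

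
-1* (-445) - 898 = -453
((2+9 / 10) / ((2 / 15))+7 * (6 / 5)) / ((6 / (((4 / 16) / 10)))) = 201 / 1600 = 0.13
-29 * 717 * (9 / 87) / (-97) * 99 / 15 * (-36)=-2555388 / 485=-5268.84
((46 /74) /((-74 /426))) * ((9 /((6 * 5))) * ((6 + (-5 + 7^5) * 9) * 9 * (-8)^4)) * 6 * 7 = -1720565330706432 /6845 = -251360895647.40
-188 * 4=-752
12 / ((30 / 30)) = 12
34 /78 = 17 /39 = 0.44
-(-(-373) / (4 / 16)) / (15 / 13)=-1293.07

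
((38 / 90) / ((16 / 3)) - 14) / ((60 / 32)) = -7.42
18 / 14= 9 / 7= 1.29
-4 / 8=-1 / 2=-0.50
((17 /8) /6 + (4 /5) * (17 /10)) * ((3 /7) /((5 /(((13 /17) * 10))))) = 1573 /1400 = 1.12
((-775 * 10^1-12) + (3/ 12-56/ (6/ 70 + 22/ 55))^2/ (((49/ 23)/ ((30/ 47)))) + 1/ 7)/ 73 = -276911223/ 5324536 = -52.01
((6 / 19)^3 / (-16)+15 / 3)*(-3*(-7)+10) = 2125453 / 13718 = 154.94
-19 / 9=-2.11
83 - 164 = -81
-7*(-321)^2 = -721287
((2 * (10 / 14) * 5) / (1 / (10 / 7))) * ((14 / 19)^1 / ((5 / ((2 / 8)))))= 50 / 133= 0.38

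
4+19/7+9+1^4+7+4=27.71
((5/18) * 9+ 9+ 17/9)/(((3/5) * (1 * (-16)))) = -1.39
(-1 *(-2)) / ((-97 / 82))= -164 / 97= -1.69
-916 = -916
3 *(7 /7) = 3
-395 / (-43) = 395 / 43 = 9.19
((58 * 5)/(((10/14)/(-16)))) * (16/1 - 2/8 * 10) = -87696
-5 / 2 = -2.50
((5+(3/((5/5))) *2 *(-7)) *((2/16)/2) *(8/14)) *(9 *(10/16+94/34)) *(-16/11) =153513/2618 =58.64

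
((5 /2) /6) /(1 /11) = 4.58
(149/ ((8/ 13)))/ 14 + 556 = 64209/ 112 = 573.29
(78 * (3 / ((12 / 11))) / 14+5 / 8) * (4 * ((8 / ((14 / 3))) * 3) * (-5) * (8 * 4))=-2571840 / 49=-52486.53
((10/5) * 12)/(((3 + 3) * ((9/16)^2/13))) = 13312/81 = 164.35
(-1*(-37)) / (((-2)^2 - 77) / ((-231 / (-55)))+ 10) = -777 / 155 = -5.01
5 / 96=0.05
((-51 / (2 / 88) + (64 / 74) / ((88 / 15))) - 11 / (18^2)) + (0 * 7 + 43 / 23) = -6799956743 / 3032964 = -2242.02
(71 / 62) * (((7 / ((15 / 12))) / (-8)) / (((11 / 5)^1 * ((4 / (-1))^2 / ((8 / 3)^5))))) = -3.07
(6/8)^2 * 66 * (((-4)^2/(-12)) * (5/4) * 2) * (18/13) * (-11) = 49005/26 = 1884.81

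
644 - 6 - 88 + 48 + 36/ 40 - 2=5969/ 10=596.90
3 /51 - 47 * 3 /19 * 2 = -4775 /323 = -14.78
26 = 26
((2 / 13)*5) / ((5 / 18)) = 36 / 13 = 2.77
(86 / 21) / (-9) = -86 / 189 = -0.46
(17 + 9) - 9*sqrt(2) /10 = 26 - 9*sqrt(2) /10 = 24.73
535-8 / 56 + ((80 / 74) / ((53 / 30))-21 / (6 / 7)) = 14028145 / 27454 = 510.97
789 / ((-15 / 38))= -9994 / 5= -1998.80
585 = 585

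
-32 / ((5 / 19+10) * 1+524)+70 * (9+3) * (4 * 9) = 306965632 / 10151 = 30239.94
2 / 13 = 0.15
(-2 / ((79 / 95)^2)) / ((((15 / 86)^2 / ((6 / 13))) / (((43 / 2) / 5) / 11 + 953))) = -560012591176 / 13386945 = -41832.74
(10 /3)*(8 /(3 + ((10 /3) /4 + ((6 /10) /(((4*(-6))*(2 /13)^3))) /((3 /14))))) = -12800 /13539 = -0.95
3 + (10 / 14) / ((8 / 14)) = 4.25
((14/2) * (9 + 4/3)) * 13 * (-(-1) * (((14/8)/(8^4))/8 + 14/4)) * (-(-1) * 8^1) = 1294159139/49152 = 26329.74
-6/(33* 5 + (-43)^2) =-3/1007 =-0.00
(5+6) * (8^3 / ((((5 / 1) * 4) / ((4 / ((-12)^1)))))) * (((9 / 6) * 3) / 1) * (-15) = 6336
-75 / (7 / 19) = -1425 / 7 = -203.57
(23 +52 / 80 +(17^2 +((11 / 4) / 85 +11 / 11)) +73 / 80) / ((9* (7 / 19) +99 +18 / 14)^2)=0.03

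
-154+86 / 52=-3961 / 26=-152.35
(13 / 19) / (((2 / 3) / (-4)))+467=8795 / 19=462.89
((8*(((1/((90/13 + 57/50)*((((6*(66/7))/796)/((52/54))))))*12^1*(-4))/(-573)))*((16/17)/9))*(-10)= -482134016000/409390647039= -1.18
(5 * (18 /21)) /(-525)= -2 /245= -0.01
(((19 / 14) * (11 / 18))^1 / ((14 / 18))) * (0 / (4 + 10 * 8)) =0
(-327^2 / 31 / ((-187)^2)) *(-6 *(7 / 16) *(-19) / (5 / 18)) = -17.71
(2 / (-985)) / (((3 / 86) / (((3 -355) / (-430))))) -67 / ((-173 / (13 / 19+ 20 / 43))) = 830035511 / 2088313275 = 0.40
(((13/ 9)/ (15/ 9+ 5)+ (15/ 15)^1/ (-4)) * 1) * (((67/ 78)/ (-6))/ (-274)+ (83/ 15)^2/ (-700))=8081831/ 5610150000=0.00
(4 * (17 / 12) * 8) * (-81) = -3672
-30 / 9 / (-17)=10 / 51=0.20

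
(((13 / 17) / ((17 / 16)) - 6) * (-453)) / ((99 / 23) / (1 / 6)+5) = 15899394 / 204901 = 77.60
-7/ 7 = -1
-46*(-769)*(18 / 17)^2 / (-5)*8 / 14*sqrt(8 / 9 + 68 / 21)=-30563136*sqrt(455) / 70805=-9207.46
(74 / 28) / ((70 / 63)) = 333 / 140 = 2.38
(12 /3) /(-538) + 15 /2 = 4031 /538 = 7.49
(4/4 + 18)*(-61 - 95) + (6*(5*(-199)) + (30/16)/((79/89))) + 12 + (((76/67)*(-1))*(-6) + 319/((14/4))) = -2614893245/296408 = -8821.94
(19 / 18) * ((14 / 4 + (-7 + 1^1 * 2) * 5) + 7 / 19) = -803 / 36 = -22.31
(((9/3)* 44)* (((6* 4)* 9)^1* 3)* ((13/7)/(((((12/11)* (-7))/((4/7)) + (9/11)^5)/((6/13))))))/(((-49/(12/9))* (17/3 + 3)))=27551316672/1555580117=17.71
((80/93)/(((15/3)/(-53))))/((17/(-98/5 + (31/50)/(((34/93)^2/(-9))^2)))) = -9885891272843/6602335050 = -1497.33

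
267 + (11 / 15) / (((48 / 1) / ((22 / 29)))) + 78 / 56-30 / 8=19340947 / 73080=264.65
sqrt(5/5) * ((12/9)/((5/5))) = 4/3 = 1.33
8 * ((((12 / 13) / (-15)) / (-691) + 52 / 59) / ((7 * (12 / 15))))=1.26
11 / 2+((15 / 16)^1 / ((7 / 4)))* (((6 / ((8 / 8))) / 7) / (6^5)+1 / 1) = 511061 / 84672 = 6.04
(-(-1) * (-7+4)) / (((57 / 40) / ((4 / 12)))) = -40 / 57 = -0.70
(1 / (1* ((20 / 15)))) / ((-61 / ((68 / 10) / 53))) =-51 / 32330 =-0.00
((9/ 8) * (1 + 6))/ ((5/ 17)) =1071/ 40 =26.78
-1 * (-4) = 4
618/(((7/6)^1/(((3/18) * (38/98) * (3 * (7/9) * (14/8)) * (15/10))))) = 5871/28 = 209.68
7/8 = 0.88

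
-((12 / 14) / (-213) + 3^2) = -9.00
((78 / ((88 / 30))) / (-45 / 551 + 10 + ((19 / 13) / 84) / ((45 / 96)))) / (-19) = -69471675 / 494184394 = -0.14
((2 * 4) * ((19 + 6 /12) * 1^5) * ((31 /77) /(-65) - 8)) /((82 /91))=-1386.05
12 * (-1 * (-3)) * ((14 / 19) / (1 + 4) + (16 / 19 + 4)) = 17064 / 95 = 179.62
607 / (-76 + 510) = 1.40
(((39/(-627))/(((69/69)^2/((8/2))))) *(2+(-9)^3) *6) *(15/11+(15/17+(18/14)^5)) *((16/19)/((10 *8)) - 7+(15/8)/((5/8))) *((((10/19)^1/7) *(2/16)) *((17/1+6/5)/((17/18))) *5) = -91030959537832548/4031198799397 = -22581.61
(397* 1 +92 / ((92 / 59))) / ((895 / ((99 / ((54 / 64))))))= 53504 / 895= 59.78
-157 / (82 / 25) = -3925 / 82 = -47.87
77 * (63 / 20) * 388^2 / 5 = 182572236 / 25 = 7302889.44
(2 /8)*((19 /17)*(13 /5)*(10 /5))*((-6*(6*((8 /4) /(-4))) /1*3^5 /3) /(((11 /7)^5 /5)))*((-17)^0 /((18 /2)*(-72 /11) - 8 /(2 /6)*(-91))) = 1008772947 /1939405424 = 0.52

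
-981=-981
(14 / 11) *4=56 / 11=5.09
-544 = -544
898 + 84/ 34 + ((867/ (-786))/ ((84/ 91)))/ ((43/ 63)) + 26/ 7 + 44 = 5075362633/ 5362616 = 946.43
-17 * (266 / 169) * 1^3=-4522 / 169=-26.76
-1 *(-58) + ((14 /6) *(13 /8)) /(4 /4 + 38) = 4183 /72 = 58.10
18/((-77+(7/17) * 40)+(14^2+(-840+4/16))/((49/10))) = -29988/319717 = -0.09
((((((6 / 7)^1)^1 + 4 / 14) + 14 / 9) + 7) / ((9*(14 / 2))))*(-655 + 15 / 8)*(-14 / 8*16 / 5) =563.05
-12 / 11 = -1.09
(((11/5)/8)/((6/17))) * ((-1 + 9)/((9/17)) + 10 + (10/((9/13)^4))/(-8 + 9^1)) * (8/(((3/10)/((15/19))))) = 421090340/373977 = 1125.98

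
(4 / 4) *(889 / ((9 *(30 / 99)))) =9779 / 30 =325.97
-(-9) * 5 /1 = 45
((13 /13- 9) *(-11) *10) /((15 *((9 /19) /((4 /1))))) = 495.41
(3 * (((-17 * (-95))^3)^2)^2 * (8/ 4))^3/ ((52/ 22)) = 37070410963999549416561217828456072895269909496240554443306872845356773222959536745597782603988889604806900024414062500/ 13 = 2851570074153811493581632000000000000000000000000000000000000000000000000000000000000000000000000000000000000000000000.00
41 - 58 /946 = 19364 /473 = 40.94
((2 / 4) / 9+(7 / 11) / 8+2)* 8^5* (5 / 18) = 17315840 / 891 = 19434.16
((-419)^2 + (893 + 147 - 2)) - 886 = 175713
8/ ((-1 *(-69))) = 0.12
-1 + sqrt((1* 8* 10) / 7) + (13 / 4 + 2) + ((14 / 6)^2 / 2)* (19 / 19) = 4* sqrt(35) / 7 + 251 / 36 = 10.35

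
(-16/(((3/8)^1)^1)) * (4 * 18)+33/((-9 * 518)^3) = -103756846620683/33775015176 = -3072.00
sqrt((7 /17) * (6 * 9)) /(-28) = -3 * sqrt(714) /476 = -0.17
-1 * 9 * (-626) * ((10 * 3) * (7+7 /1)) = 2366280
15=15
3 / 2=1.50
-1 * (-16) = 16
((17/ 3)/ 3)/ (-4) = -17/ 36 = -0.47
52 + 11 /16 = 843 /16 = 52.69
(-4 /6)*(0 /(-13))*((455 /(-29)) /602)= 0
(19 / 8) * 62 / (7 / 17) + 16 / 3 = 30487 / 84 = 362.94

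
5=5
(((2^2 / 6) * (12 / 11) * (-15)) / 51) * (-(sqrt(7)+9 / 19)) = 360 / 3553+40 * sqrt(7) / 187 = 0.67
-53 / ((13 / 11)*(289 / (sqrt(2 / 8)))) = -583 / 7514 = -0.08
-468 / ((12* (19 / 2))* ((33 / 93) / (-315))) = 761670 / 209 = 3644.35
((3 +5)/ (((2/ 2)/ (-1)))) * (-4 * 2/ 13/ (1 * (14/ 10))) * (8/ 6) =1280/ 273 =4.69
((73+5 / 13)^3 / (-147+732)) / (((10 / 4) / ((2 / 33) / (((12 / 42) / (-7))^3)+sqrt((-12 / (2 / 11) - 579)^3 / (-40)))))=-1891644858684 / 7854275+6222463092 * sqrt(258) / 142805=459045.65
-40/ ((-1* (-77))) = -40/ 77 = -0.52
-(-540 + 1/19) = 10259/19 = 539.95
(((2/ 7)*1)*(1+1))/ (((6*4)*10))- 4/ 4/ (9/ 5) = -697/ 1260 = -0.55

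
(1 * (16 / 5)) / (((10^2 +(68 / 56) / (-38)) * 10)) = 4256 / 1329575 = 0.00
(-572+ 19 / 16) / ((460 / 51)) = -465783 / 7360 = -63.29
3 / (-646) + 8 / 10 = 2569 / 3230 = 0.80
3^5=243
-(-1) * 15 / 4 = 15 / 4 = 3.75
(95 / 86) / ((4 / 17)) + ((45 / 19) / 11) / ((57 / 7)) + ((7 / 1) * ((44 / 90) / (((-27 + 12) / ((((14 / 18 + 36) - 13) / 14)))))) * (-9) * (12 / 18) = 19491043117 / 2766198600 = 7.05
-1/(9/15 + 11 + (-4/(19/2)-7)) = -95/397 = -0.24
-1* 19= -19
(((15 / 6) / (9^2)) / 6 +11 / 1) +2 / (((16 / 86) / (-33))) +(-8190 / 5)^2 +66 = 651912200 / 243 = 2682766.26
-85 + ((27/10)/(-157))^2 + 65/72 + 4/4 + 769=30432284747/44368200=685.90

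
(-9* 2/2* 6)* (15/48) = -135/8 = -16.88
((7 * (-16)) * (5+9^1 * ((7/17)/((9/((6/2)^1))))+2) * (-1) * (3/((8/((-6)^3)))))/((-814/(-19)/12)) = -144789120/6919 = -20926.31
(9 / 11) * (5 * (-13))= -585 / 11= -53.18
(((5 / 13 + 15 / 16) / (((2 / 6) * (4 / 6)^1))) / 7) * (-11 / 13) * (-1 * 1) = 27225 / 37856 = 0.72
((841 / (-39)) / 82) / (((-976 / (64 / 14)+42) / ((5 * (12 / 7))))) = 16820 / 1279733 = 0.01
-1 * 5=-5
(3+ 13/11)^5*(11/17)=827.50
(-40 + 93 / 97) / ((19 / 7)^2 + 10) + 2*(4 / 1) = 474813 / 82547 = 5.75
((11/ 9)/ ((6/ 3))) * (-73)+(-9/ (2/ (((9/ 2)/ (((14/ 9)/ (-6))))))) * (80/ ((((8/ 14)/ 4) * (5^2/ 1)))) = 1704.99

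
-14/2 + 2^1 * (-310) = -627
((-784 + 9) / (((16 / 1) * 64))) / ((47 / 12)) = -2325 / 12032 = -0.19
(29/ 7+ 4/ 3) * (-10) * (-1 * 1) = 1150/ 21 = 54.76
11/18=0.61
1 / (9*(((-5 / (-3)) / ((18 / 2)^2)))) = 27 / 5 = 5.40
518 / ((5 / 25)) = 2590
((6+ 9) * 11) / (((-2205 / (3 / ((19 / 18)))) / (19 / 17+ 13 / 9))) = -176 / 323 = -0.54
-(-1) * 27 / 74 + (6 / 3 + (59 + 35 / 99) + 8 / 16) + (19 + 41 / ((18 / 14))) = 138104 / 1221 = 113.11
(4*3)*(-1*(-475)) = 5700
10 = 10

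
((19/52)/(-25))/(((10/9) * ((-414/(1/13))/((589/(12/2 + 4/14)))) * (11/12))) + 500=470327235011/940654000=500.00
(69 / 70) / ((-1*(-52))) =69 / 3640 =0.02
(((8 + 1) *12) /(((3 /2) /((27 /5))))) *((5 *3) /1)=5832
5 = 5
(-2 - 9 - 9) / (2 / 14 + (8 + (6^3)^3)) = -140 / 70543929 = -0.00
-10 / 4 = -5 / 2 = -2.50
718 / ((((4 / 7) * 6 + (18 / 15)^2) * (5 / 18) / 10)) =376950 / 71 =5309.15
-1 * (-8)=8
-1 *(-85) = 85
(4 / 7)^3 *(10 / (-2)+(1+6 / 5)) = -128 / 245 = -0.52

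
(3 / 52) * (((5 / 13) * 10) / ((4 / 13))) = 75 / 104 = 0.72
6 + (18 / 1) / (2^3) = 33 / 4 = 8.25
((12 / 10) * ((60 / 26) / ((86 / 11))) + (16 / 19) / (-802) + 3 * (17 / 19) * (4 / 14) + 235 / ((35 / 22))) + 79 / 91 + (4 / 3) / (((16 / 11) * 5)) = 268114082917 / 1788788820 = 149.89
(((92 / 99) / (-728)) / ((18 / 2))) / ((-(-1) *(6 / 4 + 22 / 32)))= -184 / 2837835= -0.00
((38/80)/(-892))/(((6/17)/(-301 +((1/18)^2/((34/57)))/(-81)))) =1701013969/3745543680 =0.45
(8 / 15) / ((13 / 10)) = 16 / 39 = 0.41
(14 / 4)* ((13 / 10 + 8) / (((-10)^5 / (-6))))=1953 / 1000000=0.00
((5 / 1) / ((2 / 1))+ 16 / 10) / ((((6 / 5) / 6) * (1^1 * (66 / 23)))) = 943 / 132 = 7.14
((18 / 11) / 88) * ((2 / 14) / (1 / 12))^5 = 559872 / 2033647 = 0.28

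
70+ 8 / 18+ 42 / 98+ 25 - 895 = -50345 / 63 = -799.13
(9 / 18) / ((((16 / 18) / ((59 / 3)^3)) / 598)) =61408321 / 24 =2558680.04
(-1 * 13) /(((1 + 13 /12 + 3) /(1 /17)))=-156 /1037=-0.15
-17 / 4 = -4.25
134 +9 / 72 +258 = 3137 / 8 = 392.12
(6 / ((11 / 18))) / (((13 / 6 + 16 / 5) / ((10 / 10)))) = 3240 / 1771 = 1.83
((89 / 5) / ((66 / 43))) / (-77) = -3827 / 25410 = -0.15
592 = 592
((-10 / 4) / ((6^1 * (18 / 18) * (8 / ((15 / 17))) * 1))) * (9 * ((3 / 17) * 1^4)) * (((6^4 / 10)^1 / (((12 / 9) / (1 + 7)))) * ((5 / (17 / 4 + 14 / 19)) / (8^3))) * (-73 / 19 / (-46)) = -11973825 / 1289837056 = -0.01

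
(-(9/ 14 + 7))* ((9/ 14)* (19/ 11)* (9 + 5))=-118.81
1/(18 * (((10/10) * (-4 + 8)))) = 1/72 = 0.01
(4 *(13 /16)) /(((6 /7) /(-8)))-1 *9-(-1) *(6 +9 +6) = -55 /3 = -18.33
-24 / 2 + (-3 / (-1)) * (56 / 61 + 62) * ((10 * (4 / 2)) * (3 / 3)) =229548 / 61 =3763.08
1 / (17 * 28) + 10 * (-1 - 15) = -76159 / 476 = -160.00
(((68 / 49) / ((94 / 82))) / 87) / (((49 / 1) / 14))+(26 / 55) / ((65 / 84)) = 237157936 / 385694925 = 0.61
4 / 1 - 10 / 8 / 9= 139 / 36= 3.86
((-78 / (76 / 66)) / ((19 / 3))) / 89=-3861 / 32129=-0.12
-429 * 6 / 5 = -2574 / 5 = -514.80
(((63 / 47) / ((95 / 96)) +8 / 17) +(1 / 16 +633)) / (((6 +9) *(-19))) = -771058321 / 346126800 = -2.23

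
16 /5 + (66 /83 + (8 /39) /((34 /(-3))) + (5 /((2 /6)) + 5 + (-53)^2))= 259826493 /91715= 2832.98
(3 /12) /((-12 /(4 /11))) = -1 /132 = -0.01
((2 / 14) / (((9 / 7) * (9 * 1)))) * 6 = 0.07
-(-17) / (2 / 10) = 85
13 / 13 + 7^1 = 8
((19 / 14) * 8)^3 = 438976 / 343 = 1279.81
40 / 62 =20 / 31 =0.65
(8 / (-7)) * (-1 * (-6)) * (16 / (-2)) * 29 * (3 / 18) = 265.14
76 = 76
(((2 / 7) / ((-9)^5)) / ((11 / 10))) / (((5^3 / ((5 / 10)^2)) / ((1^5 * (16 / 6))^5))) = -32768 / 27621645975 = -0.00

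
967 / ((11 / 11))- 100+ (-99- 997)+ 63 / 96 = -7307 / 32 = -228.34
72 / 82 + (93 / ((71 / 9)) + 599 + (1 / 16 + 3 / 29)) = 826404915 / 1350704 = 611.83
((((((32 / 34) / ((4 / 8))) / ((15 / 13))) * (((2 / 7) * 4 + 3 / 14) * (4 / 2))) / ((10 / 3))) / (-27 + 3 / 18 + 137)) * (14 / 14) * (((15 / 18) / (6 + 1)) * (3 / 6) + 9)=1503736 / 13765325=0.11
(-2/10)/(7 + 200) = -1/1035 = -0.00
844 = 844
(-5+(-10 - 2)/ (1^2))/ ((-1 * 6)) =17/ 6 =2.83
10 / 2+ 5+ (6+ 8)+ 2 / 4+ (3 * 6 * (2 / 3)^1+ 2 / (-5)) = 361 / 10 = 36.10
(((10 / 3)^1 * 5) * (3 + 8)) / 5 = 110 / 3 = 36.67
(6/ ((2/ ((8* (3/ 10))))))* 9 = 64.80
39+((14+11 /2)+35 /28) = 239 /4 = 59.75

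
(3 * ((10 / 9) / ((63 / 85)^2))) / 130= 7225 / 154791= 0.05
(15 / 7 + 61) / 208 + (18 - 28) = -543 / 56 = -9.70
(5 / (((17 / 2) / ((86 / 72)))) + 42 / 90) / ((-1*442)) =-1789 / 676260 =-0.00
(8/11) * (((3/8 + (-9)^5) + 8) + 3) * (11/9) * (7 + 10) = -8029117/9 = -892124.11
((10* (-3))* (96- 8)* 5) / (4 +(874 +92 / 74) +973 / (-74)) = -976800 / 64091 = -15.24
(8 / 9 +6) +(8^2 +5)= 683 / 9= 75.89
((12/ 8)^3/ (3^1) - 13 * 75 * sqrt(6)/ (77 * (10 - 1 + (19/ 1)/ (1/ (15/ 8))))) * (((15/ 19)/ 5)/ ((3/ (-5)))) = -45/ 152 + 13000 * sqrt(6)/ 174097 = -0.11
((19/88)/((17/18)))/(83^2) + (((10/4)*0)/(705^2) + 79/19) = 407088037/97906468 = 4.16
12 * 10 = 120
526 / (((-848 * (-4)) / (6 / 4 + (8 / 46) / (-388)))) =1759733 / 7567552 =0.23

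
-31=-31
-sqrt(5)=-2.24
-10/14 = -5/7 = -0.71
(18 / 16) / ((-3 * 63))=-0.01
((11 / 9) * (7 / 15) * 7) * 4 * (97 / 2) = 104566 / 135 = 774.56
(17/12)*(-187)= -3179/12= -264.92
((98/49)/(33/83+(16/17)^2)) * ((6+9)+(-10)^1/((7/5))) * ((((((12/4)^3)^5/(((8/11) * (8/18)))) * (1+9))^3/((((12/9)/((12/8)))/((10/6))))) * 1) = 1418181900915501993789375563323591875/706134016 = 2008374995088045714242119000.00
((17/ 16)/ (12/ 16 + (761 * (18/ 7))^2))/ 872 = 0.00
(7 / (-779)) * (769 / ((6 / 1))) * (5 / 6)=-26915 / 28044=-0.96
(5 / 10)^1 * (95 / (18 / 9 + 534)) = 95 / 1072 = 0.09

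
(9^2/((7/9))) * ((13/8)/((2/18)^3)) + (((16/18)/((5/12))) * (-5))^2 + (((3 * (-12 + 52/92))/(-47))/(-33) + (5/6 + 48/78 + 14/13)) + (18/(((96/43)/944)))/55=48157974104507/389549160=123624.90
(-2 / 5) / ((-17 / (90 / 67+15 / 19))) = 1086 / 21641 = 0.05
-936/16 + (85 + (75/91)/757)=3651161/137774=26.50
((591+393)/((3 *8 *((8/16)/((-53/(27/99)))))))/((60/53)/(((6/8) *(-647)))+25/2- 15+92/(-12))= 3278631092/2092231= 1567.05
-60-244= -304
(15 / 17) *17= 15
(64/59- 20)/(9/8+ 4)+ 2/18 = -77933/21771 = -3.58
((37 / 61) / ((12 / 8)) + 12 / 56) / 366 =0.00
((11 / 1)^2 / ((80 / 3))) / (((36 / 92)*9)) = 2783 / 2160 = 1.29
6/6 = 1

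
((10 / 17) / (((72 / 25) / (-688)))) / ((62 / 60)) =-215000 / 1581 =-135.99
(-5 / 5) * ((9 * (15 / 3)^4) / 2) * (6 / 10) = -3375 / 2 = -1687.50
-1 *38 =-38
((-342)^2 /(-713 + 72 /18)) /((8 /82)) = -1198881 /709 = -1690.95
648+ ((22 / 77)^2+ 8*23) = 40772 / 49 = 832.08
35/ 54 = 0.65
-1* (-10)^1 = 10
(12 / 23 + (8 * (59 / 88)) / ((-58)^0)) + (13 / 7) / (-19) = 194748 / 33649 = 5.79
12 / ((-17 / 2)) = -24 / 17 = -1.41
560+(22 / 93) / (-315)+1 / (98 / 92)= 115028756 / 205065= 560.94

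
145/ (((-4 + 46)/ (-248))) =-17980/ 21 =-856.19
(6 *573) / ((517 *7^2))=3438 / 25333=0.14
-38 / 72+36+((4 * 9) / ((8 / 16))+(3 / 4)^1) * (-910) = -2382013 / 36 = -66167.03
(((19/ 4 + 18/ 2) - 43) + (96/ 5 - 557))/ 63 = -11341/ 1260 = -9.00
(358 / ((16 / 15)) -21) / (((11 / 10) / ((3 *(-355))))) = -13403025 / 44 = -304614.20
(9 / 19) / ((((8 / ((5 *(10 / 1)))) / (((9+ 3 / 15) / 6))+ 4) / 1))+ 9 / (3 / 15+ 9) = 225585 / 206264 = 1.09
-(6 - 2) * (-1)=4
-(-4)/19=4/19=0.21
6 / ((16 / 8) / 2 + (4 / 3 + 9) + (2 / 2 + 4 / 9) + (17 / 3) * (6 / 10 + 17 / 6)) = 180 / 967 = 0.19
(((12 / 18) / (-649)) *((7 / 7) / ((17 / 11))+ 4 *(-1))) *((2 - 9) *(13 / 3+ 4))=-6650 / 33099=-0.20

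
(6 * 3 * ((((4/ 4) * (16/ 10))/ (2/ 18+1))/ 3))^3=644.97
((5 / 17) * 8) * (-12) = -480 / 17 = -28.24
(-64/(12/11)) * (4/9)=-704/27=-26.07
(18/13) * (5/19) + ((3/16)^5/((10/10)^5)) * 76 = 24733359/64749568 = 0.38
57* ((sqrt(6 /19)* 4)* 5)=60* sqrt(114)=640.62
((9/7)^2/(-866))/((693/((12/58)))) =-27/47377561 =-0.00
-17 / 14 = -1.21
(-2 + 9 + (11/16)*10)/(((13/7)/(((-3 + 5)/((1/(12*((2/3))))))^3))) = 397824/13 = 30601.85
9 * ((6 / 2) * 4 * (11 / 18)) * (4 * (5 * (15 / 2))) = 9900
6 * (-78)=-468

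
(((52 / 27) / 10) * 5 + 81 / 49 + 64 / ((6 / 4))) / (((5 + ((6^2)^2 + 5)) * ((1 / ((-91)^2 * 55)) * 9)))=556854155 / 317358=1754.66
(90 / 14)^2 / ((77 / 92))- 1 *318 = -1013514 / 3773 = -268.62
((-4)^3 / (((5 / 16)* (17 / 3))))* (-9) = 27648 / 85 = 325.27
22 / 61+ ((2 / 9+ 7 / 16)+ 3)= 35315 / 8784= 4.02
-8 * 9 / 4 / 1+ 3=-15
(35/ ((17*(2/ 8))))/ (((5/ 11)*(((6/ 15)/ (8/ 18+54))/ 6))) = 754600/ 51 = 14796.08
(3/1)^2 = 9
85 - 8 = 77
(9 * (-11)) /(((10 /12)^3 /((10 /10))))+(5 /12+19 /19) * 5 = -245983 /1500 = -163.99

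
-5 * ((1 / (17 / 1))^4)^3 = -5 / 582622237229761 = -0.00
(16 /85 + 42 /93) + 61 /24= 201199 /63240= 3.18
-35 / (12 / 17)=-595 / 12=-49.58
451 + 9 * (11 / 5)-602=-656 / 5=-131.20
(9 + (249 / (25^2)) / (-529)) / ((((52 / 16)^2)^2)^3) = 49918525833216 / 7702929393620280625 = 0.00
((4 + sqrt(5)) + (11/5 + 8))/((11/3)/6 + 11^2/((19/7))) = 342 * sqrt(5)/15455 + 24282/77275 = 0.36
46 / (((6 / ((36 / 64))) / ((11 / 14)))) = 759 / 224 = 3.39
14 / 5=2.80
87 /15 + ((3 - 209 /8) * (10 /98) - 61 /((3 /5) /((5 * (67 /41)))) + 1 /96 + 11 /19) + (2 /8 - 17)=-5151016967 /6107360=-843.41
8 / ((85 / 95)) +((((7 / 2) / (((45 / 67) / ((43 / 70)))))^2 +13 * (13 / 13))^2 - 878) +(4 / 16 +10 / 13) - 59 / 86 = -2046907509868892737 / 6234918300000000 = -328.30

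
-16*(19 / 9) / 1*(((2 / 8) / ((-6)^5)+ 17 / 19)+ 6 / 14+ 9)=-42705659 / 122472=-348.70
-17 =-17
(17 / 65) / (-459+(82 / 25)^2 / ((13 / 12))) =-2125 / 3648687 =-0.00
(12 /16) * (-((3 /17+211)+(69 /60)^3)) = -159.52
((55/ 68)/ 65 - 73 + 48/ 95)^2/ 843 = 12350778655323/ 1981791952400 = 6.23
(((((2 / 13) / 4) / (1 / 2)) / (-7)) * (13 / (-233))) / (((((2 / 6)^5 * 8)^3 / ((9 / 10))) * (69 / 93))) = 4003345053 / 192066560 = 20.84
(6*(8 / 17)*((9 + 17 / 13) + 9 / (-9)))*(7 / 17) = 40656 / 3757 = 10.82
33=33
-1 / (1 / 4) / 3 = -4 / 3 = -1.33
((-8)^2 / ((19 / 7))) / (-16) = -28 / 19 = -1.47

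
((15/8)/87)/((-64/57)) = -285/14848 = -0.02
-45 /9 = -5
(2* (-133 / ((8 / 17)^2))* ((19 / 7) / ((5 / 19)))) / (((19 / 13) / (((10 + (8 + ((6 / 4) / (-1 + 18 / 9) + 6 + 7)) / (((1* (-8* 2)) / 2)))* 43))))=-1341357953 / 512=-2619839.75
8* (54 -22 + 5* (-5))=56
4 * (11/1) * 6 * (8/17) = 2112/17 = 124.24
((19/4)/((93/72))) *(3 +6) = 1026/31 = 33.10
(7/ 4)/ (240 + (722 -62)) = 0.00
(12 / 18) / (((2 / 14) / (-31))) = -434 / 3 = -144.67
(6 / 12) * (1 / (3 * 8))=1 / 48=0.02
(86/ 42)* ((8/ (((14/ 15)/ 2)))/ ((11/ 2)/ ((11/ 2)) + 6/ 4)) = 688/ 49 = 14.04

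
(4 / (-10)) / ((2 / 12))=-12 / 5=-2.40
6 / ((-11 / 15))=-90 / 11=-8.18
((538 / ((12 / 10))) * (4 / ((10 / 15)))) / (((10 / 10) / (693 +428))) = 3015490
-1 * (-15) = 15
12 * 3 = 36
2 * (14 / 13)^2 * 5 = 1960 / 169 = 11.60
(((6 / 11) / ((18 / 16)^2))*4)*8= 4096 / 297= 13.79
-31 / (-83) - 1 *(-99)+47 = 12149 / 83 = 146.37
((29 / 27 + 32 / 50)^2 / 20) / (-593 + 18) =-1338649 / 5239687500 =-0.00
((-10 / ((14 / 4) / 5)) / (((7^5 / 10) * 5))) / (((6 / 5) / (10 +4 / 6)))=-16000 / 1058841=-0.02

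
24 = 24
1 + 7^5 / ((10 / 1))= 16817 / 10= 1681.70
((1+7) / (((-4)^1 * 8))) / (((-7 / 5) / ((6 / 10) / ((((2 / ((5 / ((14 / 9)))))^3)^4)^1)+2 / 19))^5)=940605953155278813506502093002420228550946526532459035408260091354480995564600620452179549018590626973615625 / 112408739198390594477578735916844300696390882993009240882000674793085026304930896098394348005097472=8367729767.84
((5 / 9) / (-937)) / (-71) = 5 / 598743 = 0.00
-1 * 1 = -1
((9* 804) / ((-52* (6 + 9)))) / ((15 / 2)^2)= -268 / 1625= -0.16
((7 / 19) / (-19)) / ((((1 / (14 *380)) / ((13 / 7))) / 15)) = -54600 / 19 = -2873.68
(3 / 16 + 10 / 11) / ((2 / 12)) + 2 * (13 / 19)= 13289 / 1672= 7.95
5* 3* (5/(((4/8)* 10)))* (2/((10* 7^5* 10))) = 3/168070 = 0.00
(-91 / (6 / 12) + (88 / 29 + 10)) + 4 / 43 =-210584 / 1247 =-168.87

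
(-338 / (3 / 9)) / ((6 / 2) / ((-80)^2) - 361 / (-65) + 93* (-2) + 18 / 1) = 84364800 / 13515481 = 6.24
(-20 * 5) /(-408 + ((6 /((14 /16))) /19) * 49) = 475 /1854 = 0.26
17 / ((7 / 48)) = 816 / 7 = 116.57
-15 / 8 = -1.88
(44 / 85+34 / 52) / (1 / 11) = 28479 / 2210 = 12.89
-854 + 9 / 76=-64895 / 76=-853.88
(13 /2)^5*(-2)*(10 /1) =-1856465 /8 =-232058.12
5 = 5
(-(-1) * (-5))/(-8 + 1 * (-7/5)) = 25/47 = 0.53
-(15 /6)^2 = -25 /4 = -6.25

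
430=430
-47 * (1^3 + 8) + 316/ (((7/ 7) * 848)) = -89597/ 212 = -422.63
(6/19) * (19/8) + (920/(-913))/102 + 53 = 10009205/186252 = 53.74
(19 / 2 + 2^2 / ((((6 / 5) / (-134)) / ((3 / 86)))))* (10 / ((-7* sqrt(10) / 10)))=2615* sqrt(10) / 301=27.47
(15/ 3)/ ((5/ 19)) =19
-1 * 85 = -85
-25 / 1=-25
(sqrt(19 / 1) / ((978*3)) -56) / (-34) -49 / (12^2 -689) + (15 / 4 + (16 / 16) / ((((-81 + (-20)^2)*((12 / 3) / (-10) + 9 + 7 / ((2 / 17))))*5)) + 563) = 4576818915473 / 8050877340 -sqrt(19) / 99756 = 568.49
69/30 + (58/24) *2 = 107/15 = 7.13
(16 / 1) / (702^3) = 2 / 43243551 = 0.00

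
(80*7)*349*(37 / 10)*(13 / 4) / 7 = 335738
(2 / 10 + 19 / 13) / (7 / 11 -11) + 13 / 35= 0.21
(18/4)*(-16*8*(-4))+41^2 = 3985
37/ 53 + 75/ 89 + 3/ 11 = 94099/ 51887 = 1.81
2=2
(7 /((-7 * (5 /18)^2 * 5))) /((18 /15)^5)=-25 /24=-1.04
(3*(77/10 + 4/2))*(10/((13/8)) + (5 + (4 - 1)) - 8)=2328/13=179.08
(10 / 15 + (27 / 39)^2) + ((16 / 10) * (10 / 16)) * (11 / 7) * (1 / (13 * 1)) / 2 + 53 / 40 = 359357 / 141960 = 2.53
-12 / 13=-0.92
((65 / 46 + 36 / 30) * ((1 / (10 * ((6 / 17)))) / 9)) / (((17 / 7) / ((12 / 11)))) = 4207 / 113850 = 0.04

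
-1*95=-95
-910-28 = -938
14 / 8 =7 / 4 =1.75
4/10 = 2/5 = 0.40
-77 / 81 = -0.95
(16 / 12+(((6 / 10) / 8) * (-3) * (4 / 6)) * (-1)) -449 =-447.52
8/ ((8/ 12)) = 12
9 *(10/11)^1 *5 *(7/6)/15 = 35/11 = 3.18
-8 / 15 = -0.53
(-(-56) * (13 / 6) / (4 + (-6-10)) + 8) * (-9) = 19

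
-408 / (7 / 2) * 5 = -4080 / 7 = -582.86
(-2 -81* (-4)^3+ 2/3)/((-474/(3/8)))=-3887/948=-4.10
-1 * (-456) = 456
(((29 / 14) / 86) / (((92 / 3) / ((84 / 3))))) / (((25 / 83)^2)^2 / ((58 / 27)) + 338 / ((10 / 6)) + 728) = 0.00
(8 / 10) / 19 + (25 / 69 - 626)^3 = -7642572557287819 / 31208355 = -244888670.27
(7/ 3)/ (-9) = -7/ 27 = -0.26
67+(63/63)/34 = 2279/34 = 67.03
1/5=0.20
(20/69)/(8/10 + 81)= 100/28221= 0.00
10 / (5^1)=2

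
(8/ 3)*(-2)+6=2/ 3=0.67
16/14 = 8/7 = 1.14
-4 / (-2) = 2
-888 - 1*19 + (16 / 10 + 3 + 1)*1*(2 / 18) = -40787 / 45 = -906.38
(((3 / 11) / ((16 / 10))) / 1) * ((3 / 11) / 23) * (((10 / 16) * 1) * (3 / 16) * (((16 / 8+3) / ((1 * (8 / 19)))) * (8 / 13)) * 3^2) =577125 / 37047296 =0.02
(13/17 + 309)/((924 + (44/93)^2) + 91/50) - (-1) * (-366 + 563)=1343443471691/6807950203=197.33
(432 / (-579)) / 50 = -72 / 4825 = -0.01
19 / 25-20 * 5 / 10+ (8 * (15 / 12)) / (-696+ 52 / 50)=-2009822 / 217175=-9.25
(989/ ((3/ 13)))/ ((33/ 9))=12857/ 11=1168.82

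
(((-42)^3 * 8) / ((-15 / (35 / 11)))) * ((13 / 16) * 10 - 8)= 172872 / 11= 15715.64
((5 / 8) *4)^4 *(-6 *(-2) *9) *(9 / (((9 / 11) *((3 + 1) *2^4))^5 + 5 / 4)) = 0.00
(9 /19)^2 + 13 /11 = 5584 /3971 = 1.41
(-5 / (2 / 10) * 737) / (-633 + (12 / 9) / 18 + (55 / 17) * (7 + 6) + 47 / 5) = 42285375 / 1334467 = 31.69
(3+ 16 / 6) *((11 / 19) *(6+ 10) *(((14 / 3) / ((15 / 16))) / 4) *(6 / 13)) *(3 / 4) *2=167552 / 3705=45.22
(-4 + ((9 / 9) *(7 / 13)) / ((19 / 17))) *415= -360635 / 247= -1460.06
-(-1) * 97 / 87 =97 / 87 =1.11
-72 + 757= 685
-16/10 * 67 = -536/5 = -107.20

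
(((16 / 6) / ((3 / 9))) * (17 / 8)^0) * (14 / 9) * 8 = 896 / 9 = 99.56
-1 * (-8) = 8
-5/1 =-5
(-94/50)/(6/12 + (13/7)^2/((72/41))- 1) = -165816/129125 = -1.28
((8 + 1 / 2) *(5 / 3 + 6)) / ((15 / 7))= 2737 / 90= 30.41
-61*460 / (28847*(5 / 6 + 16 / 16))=-168360 / 317317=-0.53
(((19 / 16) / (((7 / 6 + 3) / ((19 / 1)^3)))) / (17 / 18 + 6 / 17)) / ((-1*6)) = -19939113 / 79400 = -251.12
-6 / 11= -0.55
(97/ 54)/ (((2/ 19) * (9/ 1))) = 1843/ 972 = 1.90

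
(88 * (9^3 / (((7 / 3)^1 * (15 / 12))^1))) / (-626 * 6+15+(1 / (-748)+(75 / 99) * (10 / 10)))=-1727485056 / 293758745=-5.88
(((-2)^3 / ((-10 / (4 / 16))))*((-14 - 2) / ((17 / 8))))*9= -1152 / 85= -13.55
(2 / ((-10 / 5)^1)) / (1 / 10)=-10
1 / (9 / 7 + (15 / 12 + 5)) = 28 / 211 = 0.13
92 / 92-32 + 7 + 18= -6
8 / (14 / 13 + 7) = 0.99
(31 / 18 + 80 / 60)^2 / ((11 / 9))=275 / 36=7.64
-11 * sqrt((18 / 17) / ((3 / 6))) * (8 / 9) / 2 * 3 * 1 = -88 * sqrt(17) / 17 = -21.34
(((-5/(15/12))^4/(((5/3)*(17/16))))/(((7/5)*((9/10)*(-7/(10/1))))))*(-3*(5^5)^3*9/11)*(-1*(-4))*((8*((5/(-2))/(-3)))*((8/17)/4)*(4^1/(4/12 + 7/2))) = 144000000000000000000/3582733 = 40192780204385.87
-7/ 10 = -0.70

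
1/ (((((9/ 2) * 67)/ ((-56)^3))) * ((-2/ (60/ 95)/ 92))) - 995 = 60826783/ 3819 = 15927.41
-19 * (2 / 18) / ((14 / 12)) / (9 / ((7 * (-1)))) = 38 / 27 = 1.41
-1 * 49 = -49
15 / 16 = 0.94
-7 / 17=-0.41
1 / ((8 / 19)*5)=19 / 40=0.48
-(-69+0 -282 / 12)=185 / 2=92.50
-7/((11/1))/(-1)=7/11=0.64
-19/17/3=-19/51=-0.37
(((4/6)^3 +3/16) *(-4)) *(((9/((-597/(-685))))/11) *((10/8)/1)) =-65075/28656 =-2.27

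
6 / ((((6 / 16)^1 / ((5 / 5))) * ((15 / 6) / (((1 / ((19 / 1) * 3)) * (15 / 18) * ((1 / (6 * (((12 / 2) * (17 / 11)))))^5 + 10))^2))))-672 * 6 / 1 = -108623112776032190412222938572577731 / 26941170181694120568890170933248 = -4031.86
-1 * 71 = -71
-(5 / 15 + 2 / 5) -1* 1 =-26 / 15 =-1.73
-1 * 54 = -54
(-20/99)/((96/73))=-365/2376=-0.15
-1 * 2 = -2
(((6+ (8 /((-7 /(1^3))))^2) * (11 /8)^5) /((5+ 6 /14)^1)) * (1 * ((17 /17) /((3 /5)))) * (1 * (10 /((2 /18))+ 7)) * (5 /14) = 69908212825 /183042048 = 381.92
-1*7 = -7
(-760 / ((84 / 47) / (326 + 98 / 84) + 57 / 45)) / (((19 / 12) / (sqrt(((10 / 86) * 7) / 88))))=-166069800 * sqrt(33110) / 832725487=-36.29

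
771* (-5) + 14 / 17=-65521 / 17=-3854.18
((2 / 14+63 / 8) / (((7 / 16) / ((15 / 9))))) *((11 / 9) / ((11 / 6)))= 8980 / 441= 20.36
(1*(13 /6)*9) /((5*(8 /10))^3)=39 /128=0.30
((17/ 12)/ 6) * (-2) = -17/ 36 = -0.47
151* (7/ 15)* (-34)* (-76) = 2731288/ 15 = 182085.87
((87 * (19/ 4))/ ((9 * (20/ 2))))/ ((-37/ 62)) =-17081/ 2220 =-7.69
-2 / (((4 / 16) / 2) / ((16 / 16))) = -16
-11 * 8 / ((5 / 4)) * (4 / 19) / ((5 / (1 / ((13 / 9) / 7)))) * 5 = -88704 / 1235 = -71.83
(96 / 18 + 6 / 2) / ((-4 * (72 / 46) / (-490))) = 140875 / 216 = 652.20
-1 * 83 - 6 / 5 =-421 / 5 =-84.20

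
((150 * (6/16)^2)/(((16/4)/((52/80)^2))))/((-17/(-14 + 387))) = -1701999/34816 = -48.89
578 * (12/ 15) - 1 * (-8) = 2352/ 5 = 470.40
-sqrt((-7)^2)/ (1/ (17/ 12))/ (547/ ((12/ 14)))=-17/ 1094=-0.02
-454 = -454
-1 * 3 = -3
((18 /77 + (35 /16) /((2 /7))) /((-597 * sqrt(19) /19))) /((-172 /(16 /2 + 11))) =369379 * sqrt(19) /253013376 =0.01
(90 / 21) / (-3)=-1.43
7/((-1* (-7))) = 1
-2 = -2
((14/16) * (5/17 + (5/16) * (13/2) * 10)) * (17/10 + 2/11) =1624329/47872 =33.93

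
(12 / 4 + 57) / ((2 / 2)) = 60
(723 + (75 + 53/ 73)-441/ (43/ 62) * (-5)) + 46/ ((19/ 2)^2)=4508395767/ 1133179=3978.54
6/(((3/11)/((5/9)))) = 110/9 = 12.22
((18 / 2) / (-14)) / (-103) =9 / 1442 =0.01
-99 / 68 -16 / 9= -1979 / 612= -3.23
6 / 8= 0.75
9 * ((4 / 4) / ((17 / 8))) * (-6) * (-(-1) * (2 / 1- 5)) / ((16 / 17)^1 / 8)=648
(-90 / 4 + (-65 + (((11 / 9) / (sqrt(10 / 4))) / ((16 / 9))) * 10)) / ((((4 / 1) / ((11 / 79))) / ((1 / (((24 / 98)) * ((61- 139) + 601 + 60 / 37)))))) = -498575 / 21030432 + 31339 * sqrt(10) / 84121728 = -0.02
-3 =-3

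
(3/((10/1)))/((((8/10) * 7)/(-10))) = -15/28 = -0.54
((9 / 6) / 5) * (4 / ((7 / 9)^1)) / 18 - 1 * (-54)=1893 / 35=54.09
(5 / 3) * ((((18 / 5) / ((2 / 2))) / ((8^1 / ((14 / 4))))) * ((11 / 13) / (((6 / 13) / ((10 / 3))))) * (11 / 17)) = 4235 / 408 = 10.38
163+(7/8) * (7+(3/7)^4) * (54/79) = 4530805/27097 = 167.21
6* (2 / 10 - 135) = -4044 / 5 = -808.80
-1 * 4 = -4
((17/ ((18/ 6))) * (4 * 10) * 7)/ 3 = 4760/ 9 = 528.89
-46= -46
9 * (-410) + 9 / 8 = -29511 / 8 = -3688.88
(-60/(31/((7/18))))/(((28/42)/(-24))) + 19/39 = 33349/1209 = 27.58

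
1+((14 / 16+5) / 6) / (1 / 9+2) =445 / 304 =1.46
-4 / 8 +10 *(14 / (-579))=-859 / 1158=-0.74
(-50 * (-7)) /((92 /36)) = 3150 /23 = 136.96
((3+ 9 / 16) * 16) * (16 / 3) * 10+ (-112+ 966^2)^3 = 812281146966952224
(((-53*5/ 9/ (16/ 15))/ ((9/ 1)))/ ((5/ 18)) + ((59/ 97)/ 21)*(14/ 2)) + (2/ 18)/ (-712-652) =-25813553/ 2381544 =-10.84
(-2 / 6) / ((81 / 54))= -2 / 9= -0.22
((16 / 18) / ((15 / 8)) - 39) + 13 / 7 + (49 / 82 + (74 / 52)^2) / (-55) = -36.72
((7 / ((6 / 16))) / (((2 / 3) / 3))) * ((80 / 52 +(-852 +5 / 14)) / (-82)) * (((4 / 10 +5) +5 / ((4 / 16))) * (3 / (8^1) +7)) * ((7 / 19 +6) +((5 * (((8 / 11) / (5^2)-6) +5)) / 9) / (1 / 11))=35938593477 / 506350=70975.79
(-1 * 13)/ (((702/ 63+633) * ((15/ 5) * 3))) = -91/ 40581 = -0.00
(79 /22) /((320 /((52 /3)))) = 0.19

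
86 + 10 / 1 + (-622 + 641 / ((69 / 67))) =6653 / 69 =96.42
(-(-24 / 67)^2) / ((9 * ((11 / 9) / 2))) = -1152 / 49379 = -0.02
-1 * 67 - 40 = -107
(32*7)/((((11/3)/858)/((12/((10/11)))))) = 3459456/5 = 691891.20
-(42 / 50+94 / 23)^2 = -24.27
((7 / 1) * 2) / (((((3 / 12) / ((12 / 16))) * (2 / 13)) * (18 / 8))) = 364 / 3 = 121.33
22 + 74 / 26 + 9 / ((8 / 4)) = 763 / 26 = 29.35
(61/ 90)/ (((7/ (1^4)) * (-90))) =-61/ 56700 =-0.00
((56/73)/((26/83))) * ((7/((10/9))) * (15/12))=36603/1898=19.29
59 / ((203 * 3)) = 0.10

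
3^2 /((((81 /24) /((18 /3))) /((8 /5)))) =128 /5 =25.60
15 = 15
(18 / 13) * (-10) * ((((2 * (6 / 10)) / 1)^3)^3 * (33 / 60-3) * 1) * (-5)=-4444263936 / 5078125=-875.18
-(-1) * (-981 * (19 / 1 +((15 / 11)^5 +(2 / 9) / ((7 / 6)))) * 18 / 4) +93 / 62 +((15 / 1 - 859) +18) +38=-106317.76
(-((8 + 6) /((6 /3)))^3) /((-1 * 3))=343 /3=114.33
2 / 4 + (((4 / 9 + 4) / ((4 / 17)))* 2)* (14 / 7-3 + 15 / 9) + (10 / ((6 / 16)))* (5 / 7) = 16909 / 378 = 44.73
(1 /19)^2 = 1 /361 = 0.00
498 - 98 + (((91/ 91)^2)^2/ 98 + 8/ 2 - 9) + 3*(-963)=-244411/ 98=-2493.99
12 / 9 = 4 / 3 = 1.33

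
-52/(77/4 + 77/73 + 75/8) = -30368/17333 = -1.75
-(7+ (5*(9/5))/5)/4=-11/5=-2.20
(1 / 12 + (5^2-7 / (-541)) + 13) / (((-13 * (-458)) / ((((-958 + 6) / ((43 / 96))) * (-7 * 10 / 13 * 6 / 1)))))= 395555314560 / 900301363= 439.36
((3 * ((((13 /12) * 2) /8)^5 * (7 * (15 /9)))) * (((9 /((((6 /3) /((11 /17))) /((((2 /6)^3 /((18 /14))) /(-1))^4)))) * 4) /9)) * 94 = 16131230950835 /3775897628975038464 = 0.00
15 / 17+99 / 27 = 232 / 51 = 4.55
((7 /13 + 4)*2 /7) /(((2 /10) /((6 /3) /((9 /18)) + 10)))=1180 /13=90.77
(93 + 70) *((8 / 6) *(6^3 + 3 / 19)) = 892588 / 19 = 46978.32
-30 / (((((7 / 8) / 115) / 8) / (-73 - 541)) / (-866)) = -117404659200 / 7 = -16772094171.43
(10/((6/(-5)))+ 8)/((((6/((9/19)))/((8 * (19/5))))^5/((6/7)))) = -22.75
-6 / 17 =-0.35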